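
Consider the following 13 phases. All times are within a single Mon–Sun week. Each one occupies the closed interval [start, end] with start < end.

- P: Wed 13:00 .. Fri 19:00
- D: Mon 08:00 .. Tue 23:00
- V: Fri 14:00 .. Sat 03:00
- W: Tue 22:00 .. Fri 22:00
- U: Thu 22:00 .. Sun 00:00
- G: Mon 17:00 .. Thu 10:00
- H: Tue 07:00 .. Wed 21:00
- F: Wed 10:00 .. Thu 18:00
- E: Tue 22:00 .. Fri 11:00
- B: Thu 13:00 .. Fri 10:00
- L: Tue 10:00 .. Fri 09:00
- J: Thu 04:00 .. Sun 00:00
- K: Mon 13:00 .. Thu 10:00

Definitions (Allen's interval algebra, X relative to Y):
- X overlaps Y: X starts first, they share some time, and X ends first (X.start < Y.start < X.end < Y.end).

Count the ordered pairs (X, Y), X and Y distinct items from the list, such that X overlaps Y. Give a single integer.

Checking all 156 ordered pairs for relation 'overlaps'; matching pairs in alphabetical order:
(B, U): B overlaps U ✓
(D, E): D overlaps E ✓
(D, G): D overlaps G ✓
(D, H): D overlaps H ✓
(D, K): D overlaps K ✓
(D, L): D overlaps L ✓
(D, W): D overlaps W ✓
(E, J): E overlaps J ✓
(E, P): E overlaps P ✓
(E, U): E overlaps U ✓
(F, B): F overlaps B ✓
(F, J): F overlaps J ✓
(F, P): F overlaps P ✓
(G, E): G overlaps E ✓
(G, F): G overlaps F ✓
(G, J): G overlaps J ✓
(G, L): G overlaps L ✓
(G, P): G overlaps P ✓
(G, W): G overlaps W ✓
(H, E): H overlaps E ✓
(H, F): H overlaps F ✓
(H, L): H overlaps L ✓
(H, P): H overlaps P ✓
(H, W): H overlaps W ✓
... plus 18 further pairs not listed.
Count: 42.

42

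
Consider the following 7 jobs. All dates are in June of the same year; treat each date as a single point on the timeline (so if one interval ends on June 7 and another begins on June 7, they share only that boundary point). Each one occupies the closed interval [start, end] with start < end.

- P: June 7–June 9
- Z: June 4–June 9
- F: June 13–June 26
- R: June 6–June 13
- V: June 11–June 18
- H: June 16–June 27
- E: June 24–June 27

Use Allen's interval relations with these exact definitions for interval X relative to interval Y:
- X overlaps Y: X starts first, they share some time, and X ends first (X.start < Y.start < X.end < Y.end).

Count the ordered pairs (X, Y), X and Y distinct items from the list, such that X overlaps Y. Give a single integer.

Checking all 42 ordered pairs for relation 'overlaps'; matching pairs in alphabetical order:
(F, E): F overlaps E ✓
(F, H): F overlaps H ✓
(R, V): R overlaps V ✓
(V, F): V overlaps F ✓
(V, H): V overlaps H ✓
(Z, R): Z overlaps R ✓
Count: 6.

6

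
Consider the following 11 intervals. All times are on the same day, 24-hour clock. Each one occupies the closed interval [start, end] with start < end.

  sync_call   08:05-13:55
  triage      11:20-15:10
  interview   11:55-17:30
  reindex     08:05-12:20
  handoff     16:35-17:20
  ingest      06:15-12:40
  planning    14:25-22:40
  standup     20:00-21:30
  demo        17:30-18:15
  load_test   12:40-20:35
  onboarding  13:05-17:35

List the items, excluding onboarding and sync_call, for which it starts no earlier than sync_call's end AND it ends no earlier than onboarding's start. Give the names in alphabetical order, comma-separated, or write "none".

demo, handoff, planning, standup

Conditions: its start is no earlier than sync_call's end (X.start >= 13:55) AND its end is no earlier than onboarding's start (X.end >= 13:05).
demo: start 17:30 >= 13:55? ✓; end 18:15 >= 13:05? ✓ → yes.
handoff: start 16:35 >= 13:55? ✓; end 17:20 >= 13:05? ✓ → yes.
ingest: start 06:15 >= 13:55? ✗; end 12:40 >= 13:05? ✗ → no.
interview: start 11:55 >= 13:55? ✗; end 17:30 >= 13:05? ✓ → no.
load_test: start 12:40 >= 13:55? ✗; end 20:35 >= 13:05? ✓ → no.
planning: start 14:25 >= 13:55? ✓; end 22:40 >= 13:05? ✓ → yes.
reindex: start 08:05 >= 13:55? ✗; end 12:20 >= 13:05? ✗ → no.
standup: start 20:00 >= 13:55? ✓; end 21:30 >= 13:05? ✓ → yes.
triage: start 11:20 >= 13:55? ✗; end 15:10 >= 13:05? ✓ → no.
Result: demo, handoff, planning, standup.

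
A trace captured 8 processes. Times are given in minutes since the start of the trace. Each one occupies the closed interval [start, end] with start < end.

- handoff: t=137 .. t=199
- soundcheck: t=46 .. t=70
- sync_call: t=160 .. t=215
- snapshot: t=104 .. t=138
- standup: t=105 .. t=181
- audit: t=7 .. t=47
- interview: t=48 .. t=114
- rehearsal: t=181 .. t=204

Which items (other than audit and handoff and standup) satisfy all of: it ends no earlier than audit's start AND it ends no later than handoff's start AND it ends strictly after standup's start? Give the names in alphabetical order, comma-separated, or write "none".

interview

Conditions: its end is no earlier than audit's start (X.end >= t=7) AND its end is no later than handoff's start (X.end <= t=137) AND its end is strictly after standup's start (X.end > t=105).
interview: end t=114 >= t=7? ✓; end t=114 <= t=137? ✓; end t=114 > t=105? ✓ → yes.
rehearsal: end t=204 >= t=7? ✓; end t=204 <= t=137? ✗; end t=204 > t=105? ✓ → no.
snapshot: end t=138 >= t=7? ✓; end t=138 <= t=137? ✗; end t=138 > t=105? ✓ → no.
soundcheck: end t=70 >= t=7? ✓; end t=70 <= t=137? ✓; end t=70 > t=105? ✗ → no.
sync_call: end t=215 >= t=7? ✓; end t=215 <= t=137? ✗; end t=215 > t=105? ✓ → no.
Result: interview.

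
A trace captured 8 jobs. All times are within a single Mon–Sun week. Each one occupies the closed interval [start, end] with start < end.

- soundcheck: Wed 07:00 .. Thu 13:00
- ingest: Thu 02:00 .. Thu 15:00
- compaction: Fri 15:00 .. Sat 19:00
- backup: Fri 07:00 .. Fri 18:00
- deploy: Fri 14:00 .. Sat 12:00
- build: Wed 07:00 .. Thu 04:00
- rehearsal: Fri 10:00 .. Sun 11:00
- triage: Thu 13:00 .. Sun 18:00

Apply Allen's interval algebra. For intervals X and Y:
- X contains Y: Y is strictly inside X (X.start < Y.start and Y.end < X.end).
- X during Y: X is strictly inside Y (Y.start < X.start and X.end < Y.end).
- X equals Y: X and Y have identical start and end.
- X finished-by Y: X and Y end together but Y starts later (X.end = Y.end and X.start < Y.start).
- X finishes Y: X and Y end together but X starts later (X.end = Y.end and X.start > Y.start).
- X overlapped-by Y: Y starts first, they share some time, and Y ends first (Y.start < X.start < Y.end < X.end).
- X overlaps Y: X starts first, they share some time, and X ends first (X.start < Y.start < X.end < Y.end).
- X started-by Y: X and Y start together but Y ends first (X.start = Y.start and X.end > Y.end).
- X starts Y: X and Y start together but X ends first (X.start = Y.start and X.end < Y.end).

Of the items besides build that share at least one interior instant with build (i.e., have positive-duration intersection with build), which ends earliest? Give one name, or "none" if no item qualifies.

Target build = [Wed 07:00, Thu 04:00].
backup [Fri 07:00, Fri 18:00] → after → excluded.
compaction [Fri 15:00, Sat 19:00] → after → excluded.
deploy [Fri 14:00, Sat 12:00] → after → excluded.
ingest [Thu 02:00, Thu 15:00] → overlapped-by → candidate.
rehearsal [Fri 10:00, Sun 11:00] → after → excluded.
soundcheck [Wed 07:00, Thu 13:00] → started-by → candidate.
triage [Thu 13:00, Sun 18:00] → after → excluded.
Among candidates, earliest end is Thu 13:00 → soundcheck.

soundcheck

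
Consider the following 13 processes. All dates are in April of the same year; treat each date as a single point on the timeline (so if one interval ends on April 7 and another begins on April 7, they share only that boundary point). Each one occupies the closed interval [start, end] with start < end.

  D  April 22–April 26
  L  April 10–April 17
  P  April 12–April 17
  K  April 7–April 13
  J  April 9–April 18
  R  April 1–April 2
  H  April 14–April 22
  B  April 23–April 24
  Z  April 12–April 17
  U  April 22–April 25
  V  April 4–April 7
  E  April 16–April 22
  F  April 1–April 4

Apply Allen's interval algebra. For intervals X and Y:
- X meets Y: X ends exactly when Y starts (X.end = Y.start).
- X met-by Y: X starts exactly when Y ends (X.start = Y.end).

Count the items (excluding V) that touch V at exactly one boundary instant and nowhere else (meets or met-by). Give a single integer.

2

Target V = [April 4, April 7].
B [April 23, April 24] → after → no.
D [April 22, April 26] → after → no.
E [April 16, April 22] → after → no.
F [April 1, April 4] → meets → counts.
H [April 14, April 22] → after → no.
J [April 9, April 18] → after → no.
K [April 7, April 13] → met-by → counts.
L [April 10, April 17] → after → no.
P [April 12, April 17] → after → no.
R [April 1, April 2] → before → no.
U [April 22, April 25] → after → no.
Z [April 12, April 17] → after → no.
Total: 2.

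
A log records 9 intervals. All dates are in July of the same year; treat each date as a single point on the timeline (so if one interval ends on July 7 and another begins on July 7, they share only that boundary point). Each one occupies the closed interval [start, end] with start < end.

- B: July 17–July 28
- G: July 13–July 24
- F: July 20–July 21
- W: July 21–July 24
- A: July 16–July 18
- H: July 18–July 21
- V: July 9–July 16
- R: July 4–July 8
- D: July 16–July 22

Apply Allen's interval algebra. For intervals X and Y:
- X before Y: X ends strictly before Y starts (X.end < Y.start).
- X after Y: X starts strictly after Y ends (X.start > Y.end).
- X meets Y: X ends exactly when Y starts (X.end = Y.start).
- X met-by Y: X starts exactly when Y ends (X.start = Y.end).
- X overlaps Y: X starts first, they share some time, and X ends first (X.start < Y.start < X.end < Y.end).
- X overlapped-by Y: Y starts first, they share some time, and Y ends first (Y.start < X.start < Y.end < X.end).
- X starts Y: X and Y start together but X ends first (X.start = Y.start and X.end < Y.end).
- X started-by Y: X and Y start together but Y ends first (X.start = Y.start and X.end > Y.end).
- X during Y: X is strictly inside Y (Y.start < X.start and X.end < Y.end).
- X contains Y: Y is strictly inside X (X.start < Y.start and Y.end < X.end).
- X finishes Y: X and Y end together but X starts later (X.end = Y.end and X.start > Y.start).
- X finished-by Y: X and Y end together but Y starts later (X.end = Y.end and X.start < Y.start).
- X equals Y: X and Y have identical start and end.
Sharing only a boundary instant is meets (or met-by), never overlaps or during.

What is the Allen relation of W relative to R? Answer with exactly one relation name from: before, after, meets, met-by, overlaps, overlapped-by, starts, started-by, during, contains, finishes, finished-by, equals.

W = [July 21, July 24]; R = [July 4, July 8].
Compare endpoints: W.start > R.start, W.start > R.end, W.end > R.start, W.end > R.end.
That pattern is 'after'.

after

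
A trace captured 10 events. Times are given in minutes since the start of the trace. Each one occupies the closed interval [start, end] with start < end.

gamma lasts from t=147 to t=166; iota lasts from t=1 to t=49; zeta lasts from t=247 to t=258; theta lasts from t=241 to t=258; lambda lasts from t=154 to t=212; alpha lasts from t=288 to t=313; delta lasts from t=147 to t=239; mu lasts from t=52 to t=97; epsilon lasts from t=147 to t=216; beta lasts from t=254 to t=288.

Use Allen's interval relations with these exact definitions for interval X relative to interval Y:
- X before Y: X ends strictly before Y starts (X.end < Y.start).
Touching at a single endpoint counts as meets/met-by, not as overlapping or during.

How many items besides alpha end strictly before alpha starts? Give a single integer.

Target alpha = [t=288, t=313].
beta [t=254, t=288] → meets → no.
delta [t=147, t=239] → before → counts.
epsilon [t=147, t=216] → before → counts.
gamma [t=147, t=166] → before → counts.
iota [t=1, t=49] → before → counts.
lambda [t=154, t=212] → before → counts.
mu [t=52, t=97] → before → counts.
theta [t=241, t=258] → before → counts.
zeta [t=247, t=258] → before → counts.
Total: 8.

8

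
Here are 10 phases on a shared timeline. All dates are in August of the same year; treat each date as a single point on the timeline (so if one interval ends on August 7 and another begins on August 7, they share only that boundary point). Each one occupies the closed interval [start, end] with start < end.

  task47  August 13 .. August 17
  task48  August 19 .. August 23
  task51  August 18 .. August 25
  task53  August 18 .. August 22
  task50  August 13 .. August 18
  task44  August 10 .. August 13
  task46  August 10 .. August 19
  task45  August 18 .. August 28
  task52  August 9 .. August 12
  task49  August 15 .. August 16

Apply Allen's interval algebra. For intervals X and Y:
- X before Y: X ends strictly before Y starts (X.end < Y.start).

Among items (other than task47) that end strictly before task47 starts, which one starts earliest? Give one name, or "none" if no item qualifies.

Target task47 = [August 13, August 17].
task44 [August 10, August 13] → meets → excluded.
task45 [August 18, August 28] → after → excluded.
task46 [August 10, August 19] → contains → excluded.
task48 [August 19, August 23] → after → excluded.
task49 [August 15, August 16] → during → excluded.
task50 [August 13, August 18] → started-by → excluded.
task51 [August 18, August 25] → after → excluded.
task52 [August 9, August 12] → before → candidate.
task53 [August 18, August 22] → after → excluded.
Among candidates, earliest start is August 9 → task52.

task52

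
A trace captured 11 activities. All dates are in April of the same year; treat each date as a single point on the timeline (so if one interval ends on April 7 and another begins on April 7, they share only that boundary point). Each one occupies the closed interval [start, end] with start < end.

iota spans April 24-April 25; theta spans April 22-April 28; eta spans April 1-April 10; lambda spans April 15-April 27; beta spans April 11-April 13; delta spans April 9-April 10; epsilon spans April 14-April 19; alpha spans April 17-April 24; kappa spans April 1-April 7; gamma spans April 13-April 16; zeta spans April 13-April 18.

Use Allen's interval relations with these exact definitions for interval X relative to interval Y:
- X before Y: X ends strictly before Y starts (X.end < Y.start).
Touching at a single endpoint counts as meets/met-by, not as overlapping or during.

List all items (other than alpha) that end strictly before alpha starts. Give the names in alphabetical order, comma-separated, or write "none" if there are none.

Target alpha = [April 17, April 24].
beta [April 11, April 13] → before → yes.
delta [April 9, April 10] → before → yes.
epsilon [April 14, April 19] → overlaps → no.
eta [April 1, April 10] → before → yes.
gamma [April 13, April 16] → before → yes.
iota [April 24, April 25] → met-by → no.
kappa [April 1, April 7] → before → yes.
lambda [April 15, April 27] → contains → no.
theta [April 22, April 28] → overlapped-by → no.
zeta [April 13, April 18] → overlaps → no.
Result: beta, delta, eta, gamma, kappa.

beta, delta, eta, gamma, kappa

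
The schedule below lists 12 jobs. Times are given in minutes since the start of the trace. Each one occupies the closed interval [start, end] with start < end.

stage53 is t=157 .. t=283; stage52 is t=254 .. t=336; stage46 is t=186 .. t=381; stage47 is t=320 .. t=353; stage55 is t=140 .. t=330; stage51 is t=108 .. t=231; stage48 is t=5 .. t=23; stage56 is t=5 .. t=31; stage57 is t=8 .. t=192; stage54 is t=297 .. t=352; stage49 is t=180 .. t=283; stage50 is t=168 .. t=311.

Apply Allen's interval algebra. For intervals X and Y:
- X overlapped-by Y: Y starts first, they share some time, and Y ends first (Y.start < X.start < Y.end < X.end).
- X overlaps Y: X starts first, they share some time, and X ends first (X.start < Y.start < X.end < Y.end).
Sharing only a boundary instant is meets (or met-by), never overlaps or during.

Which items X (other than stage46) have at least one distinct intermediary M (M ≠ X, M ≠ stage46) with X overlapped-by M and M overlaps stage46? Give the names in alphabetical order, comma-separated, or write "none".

Target stage46 = [t=186, t=381].
Intermediaries M with M overlaps stage46: stage49, stage50, stage51, stage53, stage55, stage57.
Via stage49 — items with X overlapped-by stage49: stage52.
Via stage50 — items with X overlapped-by stage50: stage52, stage54.
Via stage51 — items with X overlapped-by stage51: stage49, stage50, stage53, stage55.
Via stage53 — items with X overlapped-by stage53: stage50, stage52.
Via stage55 — items with X overlapped-by stage55: stage47, stage52, stage54.
Via stage57 — items with X overlapped-by stage57: stage49, stage50, stage51, stage53, stage55.
Union: stage47, stage49, stage50, stage51, stage52, stage53, stage54, stage55.

stage47, stage49, stage50, stage51, stage52, stage53, stage54, stage55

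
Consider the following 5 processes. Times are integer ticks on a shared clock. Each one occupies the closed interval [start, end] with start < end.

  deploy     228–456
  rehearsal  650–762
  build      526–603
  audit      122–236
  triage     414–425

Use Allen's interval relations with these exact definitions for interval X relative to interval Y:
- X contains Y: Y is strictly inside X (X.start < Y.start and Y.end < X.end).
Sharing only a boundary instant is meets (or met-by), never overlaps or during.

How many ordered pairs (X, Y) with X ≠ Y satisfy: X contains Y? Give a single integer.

1

Checking all 20 ordered pairs for relation 'contains'; matching pairs in alphabetical order:
(deploy, triage): deploy contains triage ✓
Count: 1.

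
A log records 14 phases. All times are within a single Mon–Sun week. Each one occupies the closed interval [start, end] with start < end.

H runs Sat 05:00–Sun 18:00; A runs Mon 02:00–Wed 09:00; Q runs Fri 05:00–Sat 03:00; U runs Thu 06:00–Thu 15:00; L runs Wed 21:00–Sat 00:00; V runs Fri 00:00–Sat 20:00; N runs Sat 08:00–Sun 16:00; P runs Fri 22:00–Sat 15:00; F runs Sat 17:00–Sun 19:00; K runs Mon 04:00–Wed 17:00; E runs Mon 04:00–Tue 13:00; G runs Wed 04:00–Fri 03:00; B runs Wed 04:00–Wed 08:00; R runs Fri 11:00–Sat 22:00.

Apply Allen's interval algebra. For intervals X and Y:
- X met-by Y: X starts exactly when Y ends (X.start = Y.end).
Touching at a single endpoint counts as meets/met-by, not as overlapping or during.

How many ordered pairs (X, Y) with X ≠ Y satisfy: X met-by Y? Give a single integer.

Checking all 182 ordered pairs for relation 'met-by'; matching pairs in alphabetical order:
No pair satisfies it.
Count: 0.

0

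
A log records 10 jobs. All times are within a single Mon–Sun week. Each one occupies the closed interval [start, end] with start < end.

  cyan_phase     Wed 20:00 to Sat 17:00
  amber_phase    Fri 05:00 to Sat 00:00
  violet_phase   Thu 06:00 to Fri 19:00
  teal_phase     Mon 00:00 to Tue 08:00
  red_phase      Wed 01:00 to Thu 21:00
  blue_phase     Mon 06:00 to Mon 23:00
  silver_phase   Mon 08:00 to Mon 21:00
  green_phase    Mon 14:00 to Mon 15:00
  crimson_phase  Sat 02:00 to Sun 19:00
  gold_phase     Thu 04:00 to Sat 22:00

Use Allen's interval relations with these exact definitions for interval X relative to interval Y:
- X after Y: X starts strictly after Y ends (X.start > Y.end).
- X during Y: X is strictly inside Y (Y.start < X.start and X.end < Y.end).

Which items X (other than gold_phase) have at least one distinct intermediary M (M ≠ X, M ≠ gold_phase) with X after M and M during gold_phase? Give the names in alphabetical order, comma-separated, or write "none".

crimson_phase

Target gold_phase = [Thu 04:00, Sat 22:00].
Intermediaries M with M during gold_phase: amber_phase, violet_phase.
Via amber_phase — items with X after amber_phase: crimson_phase.
Via violet_phase — items with X after violet_phase: crimson_phase.
Union: crimson_phase.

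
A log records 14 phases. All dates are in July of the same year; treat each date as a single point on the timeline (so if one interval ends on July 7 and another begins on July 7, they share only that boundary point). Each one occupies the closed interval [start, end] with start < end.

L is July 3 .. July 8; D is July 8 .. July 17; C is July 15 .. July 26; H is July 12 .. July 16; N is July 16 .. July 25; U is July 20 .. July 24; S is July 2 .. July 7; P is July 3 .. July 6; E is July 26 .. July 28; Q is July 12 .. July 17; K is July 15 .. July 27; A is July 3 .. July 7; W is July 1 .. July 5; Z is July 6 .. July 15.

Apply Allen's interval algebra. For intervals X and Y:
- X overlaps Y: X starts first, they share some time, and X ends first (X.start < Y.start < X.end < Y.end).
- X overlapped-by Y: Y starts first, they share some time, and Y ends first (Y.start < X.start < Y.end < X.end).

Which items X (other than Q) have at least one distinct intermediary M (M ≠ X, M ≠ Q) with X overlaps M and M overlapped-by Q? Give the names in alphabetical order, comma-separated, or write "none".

Target Q = [July 12, July 17].
Intermediaries M with M overlapped-by Q: C, K, N.
Via C — items with X overlaps C: D, H.
Via K — items with X overlaps K: D, H.
Via N — items with X overlaps N: D.
Union: D, H.

D, H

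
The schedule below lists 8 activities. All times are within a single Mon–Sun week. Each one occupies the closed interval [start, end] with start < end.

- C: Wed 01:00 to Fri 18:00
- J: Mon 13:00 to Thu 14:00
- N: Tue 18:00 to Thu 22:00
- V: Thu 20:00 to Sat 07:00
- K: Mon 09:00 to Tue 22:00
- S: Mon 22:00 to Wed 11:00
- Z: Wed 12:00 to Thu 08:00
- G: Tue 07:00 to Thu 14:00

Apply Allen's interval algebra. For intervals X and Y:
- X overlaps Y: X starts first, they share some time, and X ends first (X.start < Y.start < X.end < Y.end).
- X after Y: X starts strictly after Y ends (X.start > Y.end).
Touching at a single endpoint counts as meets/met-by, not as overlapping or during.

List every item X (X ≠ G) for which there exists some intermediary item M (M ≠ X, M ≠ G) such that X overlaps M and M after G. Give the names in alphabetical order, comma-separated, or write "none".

C, N

Target G = [Tue 07:00, Thu 14:00].
Intermediaries M with M after G: V.
Via V — items with X overlaps V: C, N.
Union: C, N.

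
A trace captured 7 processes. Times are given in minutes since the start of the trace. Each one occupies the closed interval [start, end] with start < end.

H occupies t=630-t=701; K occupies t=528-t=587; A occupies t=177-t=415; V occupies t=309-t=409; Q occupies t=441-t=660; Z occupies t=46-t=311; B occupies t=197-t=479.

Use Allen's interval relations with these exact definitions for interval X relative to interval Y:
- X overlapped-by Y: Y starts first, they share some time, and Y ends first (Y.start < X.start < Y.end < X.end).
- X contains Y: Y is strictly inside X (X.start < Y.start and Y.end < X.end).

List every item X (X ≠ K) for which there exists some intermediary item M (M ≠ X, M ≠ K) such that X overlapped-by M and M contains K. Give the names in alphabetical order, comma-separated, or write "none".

Target K = [t=528, t=587].
Intermediaries M with M contains K: Q.
Via Q — items with X overlapped-by Q: H.
Union: H.

H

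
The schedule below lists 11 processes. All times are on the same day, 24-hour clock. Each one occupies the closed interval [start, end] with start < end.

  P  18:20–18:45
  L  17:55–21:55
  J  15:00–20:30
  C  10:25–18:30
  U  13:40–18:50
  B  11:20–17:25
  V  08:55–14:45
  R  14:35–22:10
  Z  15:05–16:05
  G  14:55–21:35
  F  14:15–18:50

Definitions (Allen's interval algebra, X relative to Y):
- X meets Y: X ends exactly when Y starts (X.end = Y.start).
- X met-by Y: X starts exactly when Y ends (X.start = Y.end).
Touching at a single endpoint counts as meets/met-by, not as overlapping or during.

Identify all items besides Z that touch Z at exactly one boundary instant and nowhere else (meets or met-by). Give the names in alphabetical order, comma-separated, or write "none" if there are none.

none

Target Z = [15:05, 16:05].
B [11:20, 17:25] → contains → no.
C [10:25, 18:30] → contains → no.
F [14:15, 18:50] → contains → no.
G [14:55, 21:35] → contains → no.
J [15:00, 20:30] → contains → no.
L [17:55, 21:55] → after → no.
P [18:20, 18:45] → after → no.
R [14:35, 22:10] → contains → no.
U [13:40, 18:50] → contains → no.
V [08:55, 14:45] → before → no.
Result: none.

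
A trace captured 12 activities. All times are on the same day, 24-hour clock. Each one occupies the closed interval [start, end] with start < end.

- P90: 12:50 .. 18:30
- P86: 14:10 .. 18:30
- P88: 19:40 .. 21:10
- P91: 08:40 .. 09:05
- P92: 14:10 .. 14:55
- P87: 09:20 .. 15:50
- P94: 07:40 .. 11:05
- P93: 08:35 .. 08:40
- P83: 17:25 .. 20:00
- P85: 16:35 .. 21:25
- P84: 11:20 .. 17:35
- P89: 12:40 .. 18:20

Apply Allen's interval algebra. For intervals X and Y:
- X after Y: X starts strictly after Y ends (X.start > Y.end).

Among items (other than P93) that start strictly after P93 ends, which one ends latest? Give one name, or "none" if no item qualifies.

P85

Target P93 = [08:35, 08:40].
P83 [17:25, 20:00] → after → candidate.
P84 [11:20, 17:35] → after → candidate.
P85 [16:35, 21:25] → after → candidate.
P86 [14:10, 18:30] → after → candidate.
P87 [09:20, 15:50] → after → candidate.
P88 [19:40, 21:10] → after → candidate.
P89 [12:40, 18:20] → after → candidate.
P90 [12:50, 18:30] → after → candidate.
P91 [08:40, 09:05] → met-by → excluded.
P92 [14:10, 14:55] → after → candidate.
P94 [07:40, 11:05] → contains → excluded.
Among candidates, latest end is 21:25 → P85.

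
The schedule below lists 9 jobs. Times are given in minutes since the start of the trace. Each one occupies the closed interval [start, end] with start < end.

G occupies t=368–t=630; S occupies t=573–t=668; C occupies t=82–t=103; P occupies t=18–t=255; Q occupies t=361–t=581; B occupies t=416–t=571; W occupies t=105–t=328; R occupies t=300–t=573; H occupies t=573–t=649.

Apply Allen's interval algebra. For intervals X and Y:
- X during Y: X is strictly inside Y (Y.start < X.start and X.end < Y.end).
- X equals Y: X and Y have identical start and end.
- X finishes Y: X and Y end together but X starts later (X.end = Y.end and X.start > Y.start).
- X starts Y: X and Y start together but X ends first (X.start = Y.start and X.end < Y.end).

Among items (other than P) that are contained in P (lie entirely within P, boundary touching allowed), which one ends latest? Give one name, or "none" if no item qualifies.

Target P = [t=18, t=255].
B [t=416, t=571] → after → excluded.
C [t=82, t=103] → during → candidate.
G [t=368, t=630] → after → excluded.
H [t=573, t=649] → after → excluded.
Q [t=361, t=581] → after → excluded.
R [t=300, t=573] → after → excluded.
S [t=573, t=668] → after → excluded.
W [t=105, t=328] → overlapped-by → excluded.
Among candidates, latest end is t=103 → C.

C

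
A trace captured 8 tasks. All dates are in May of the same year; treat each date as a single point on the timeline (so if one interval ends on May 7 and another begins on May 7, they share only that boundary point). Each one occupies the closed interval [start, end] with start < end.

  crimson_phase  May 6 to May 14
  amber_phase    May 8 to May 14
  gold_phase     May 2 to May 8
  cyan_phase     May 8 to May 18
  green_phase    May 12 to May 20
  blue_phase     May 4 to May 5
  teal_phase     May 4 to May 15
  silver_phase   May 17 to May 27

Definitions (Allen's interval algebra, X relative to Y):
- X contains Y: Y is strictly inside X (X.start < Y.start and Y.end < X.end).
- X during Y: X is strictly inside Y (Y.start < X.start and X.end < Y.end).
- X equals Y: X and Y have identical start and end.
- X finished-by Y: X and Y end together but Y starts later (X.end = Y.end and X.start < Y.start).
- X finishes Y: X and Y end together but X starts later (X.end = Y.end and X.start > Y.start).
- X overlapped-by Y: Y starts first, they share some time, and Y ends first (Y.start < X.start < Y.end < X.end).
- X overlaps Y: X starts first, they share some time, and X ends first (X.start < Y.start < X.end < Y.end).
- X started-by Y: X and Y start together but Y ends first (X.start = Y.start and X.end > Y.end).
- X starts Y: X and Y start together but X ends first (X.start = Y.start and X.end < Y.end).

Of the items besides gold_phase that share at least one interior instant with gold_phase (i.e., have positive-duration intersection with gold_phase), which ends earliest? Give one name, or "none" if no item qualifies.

Target gold_phase = [May 2, May 8].
amber_phase [May 8, May 14] → met-by → excluded.
blue_phase [May 4, May 5] → during → candidate.
crimson_phase [May 6, May 14] → overlapped-by → candidate.
cyan_phase [May 8, May 18] → met-by → excluded.
green_phase [May 12, May 20] → after → excluded.
silver_phase [May 17, May 27] → after → excluded.
teal_phase [May 4, May 15] → overlapped-by → candidate.
Among candidates, earliest end is May 5 → blue_phase.

blue_phase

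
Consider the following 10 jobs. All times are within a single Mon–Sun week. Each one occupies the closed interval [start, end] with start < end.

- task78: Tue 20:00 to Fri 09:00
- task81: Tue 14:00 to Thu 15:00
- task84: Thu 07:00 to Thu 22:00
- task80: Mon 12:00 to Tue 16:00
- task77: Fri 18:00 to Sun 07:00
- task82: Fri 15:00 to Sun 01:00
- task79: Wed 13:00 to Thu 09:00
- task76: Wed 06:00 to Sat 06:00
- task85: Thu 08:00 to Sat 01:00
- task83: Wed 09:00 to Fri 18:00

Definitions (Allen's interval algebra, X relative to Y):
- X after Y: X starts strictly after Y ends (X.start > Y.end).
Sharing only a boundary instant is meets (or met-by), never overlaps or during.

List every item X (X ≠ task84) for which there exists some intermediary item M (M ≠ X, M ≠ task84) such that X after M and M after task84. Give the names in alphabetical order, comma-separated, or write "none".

Target task84 = [Thu 07:00, Thu 22:00].
Intermediaries M with M after task84: task77, task82.
Via task77 — items with X after task77: none.
Via task82 — items with X after task82: none.
Union: none.

none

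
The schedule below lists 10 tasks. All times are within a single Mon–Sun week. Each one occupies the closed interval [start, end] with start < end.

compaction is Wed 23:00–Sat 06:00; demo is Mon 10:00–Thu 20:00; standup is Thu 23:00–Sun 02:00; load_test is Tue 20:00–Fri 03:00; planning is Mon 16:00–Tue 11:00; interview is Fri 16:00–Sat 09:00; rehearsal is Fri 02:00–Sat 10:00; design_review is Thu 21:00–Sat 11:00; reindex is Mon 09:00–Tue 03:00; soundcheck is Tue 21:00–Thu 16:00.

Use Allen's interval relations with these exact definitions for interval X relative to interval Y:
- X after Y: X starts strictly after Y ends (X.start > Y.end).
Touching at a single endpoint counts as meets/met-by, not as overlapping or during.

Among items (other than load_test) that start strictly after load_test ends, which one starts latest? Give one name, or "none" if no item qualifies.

Target load_test = [Tue 20:00, Fri 03:00].
compaction [Wed 23:00, Sat 06:00] → overlapped-by → excluded.
demo [Mon 10:00, Thu 20:00] → overlaps → excluded.
design_review [Thu 21:00, Sat 11:00] → overlapped-by → excluded.
interview [Fri 16:00, Sat 09:00] → after → candidate.
planning [Mon 16:00, Tue 11:00] → before → excluded.
rehearsal [Fri 02:00, Sat 10:00] → overlapped-by → excluded.
reindex [Mon 09:00, Tue 03:00] → before → excluded.
soundcheck [Tue 21:00, Thu 16:00] → during → excluded.
standup [Thu 23:00, Sun 02:00] → overlapped-by → excluded.
Among candidates, latest start is Fri 16:00 → interview.

interview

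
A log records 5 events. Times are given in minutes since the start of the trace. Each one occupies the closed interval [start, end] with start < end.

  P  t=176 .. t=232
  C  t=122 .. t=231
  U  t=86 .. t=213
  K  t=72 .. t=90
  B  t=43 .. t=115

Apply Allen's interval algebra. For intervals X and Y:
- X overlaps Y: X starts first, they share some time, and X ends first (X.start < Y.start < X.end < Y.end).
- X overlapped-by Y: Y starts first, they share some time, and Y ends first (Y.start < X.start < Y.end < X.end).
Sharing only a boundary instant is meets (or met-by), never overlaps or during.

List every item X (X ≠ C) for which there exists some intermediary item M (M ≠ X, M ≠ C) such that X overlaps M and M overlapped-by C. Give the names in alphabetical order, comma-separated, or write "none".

U

Target C = [t=122, t=231].
Intermediaries M with M overlapped-by C: P.
Via P — items with X overlaps P: U.
Union: U.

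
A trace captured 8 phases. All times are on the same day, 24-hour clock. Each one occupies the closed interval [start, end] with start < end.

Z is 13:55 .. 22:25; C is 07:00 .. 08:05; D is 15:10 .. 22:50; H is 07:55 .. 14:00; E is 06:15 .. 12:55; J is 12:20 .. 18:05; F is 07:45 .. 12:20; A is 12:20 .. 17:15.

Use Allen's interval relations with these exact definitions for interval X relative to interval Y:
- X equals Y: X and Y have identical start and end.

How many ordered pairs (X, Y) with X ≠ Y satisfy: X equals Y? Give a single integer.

Checking all 56 ordered pairs for relation 'equals'; matching pairs in alphabetical order:
No pair satisfies it.
Count: 0.

0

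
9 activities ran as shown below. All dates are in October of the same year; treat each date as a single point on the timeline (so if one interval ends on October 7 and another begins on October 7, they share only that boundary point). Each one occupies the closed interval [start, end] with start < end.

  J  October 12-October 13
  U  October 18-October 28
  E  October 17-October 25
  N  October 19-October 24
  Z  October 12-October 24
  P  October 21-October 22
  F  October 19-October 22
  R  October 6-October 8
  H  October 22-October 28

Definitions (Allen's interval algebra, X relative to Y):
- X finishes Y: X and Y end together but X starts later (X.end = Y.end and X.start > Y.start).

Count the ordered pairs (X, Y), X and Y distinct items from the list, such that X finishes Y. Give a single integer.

Checking all 72 ordered pairs for relation 'finishes'; matching pairs in alphabetical order:
(H, U): H finishes U ✓
(N, Z): N finishes Z ✓
(P, F): P finishes F ✓
Count: 3.

3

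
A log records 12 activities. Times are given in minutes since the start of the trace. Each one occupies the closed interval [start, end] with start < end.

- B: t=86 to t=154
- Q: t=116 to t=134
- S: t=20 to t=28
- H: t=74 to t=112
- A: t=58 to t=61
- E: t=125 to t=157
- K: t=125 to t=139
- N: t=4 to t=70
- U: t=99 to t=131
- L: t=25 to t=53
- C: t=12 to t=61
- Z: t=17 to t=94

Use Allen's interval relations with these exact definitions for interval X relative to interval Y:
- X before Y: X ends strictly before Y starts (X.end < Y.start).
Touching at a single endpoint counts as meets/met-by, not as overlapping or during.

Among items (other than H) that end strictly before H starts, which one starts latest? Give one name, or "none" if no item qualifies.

Target H = [t=74, t=112].
A [t=58, t=61] → before → candidate.
B [t=86, t=154] → overlapped-by → excluded.
C [t=12, t=61] → before → candidate.
E [t=125, t=157] → after → excluded.
K [t=125, t=139] → after → excluded.
L [t=25, t=53] → before → candidate.
N [t=4, t=70] → before → candidate.
Q [t=116, t=134] → after → excluded.
S [t=20, t=28] → before → candidate.
U [t=99, t=131] → overlapped-by → excluded.
Z [t=17, t=94] → overlaps → excluded.
Among candidates, latest start is t=58 → A.

A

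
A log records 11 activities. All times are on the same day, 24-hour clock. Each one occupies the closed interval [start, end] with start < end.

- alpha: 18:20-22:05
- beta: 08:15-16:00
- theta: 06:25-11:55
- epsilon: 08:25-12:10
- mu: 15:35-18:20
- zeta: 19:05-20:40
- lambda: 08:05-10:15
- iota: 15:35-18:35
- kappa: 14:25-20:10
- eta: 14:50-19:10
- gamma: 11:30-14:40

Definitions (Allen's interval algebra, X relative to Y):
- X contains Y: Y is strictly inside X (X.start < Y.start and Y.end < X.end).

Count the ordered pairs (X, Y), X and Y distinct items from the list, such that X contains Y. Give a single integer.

Checking all 110 ordered pairs for relation 'contains'; matching pairs in alphabetical order:
(alpha, zeta): alpha contains zeta ✓
(beta, epsilon): beta contains epsilon ✓
(beta, gamma): beta contains gamma ✓
(eta, iota): eta contains iota ✓
(eta, mu): eta contains mu ✓
(kappa, eta): kappa contains eta ✓
(kappa, iota): kappa contains iota ✓
(kappa, mu): kappa contains mu ✓
(theta, lambda): theta contains lambda ✓
Count: 9.

9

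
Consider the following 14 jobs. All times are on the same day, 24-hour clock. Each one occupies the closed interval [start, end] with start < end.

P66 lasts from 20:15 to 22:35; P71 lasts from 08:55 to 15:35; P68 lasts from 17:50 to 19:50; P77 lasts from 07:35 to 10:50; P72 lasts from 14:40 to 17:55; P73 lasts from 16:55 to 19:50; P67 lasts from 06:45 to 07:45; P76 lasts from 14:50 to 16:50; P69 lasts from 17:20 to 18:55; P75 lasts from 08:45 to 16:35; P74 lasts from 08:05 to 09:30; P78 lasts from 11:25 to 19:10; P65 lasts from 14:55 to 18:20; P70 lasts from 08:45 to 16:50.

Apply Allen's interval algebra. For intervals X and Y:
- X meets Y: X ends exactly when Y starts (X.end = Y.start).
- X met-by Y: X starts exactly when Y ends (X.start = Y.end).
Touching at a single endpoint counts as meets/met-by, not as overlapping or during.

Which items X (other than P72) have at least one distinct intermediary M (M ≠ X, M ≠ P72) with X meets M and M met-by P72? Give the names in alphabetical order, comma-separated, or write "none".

Target P72 = [14:40, 17:55].
Intermediaries M with M met-by P72: none.
Union: none.

none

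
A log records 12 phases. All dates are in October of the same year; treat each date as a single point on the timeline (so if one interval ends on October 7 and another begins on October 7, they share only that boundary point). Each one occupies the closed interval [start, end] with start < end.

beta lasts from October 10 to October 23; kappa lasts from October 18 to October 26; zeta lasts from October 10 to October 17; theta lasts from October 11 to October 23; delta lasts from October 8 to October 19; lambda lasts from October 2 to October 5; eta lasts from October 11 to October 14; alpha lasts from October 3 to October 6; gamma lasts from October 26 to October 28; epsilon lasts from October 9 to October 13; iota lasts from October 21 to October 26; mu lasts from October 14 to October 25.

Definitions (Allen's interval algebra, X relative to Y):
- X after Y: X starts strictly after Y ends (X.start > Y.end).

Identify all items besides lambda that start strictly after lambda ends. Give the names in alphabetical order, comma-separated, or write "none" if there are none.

Target lambda = [October 2, October 5].
alpha [October 3, October 6] → overlapped-by → no.
beta [October 10, October 23] → after → yes.
delta [October 8, October 19] → after → yes.
epsilon [October 9, October 13] → after → yes.
eta [October 11, October 14] → after → yes.
gamma [October 26, October 28] → after → yes.
iota [October 21, October 26] → after → yes.
kappa [October 18, October 26] → after → yes.
mu [October 14, October 25] → after → yes.
theta [October 11, October 23] → after → yes.
zeta [October 10, October 17] → after → yes.
Result: beta, delta, epsilon, eta, gamma, iota, kappa, mu, theta, zeta.

beta, delta, epsilon, eta, gamma, iota, kappa, mu, theta, zeta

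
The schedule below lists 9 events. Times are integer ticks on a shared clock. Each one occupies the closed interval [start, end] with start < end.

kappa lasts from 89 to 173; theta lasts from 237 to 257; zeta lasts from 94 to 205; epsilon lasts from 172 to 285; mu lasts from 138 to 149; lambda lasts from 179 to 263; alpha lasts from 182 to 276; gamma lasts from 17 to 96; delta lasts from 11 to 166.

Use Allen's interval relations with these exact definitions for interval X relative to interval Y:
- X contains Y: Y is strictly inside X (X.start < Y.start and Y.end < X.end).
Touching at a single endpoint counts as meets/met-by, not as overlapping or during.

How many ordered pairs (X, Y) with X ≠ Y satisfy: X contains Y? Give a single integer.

Checking all 72 ordered pairs for relation 'contains'; matching pairs in alphabetical order:
(alpha, theta): alpha contains theta ✓
(delta, gamma): delta contains gamma ✓
(delta, mu): delta contains mu ✓
(epsilon, alpha): epsilon contains alpha ✓
(epsilon, lambda): epsilon contains lambda ✓
(epsilon, theta): epsilon contains theta ✓
(kappa, mu): kappa contains mu ✓
(lambda, theta): lambda contains theta ✓
(zeta, mu): zeta contains mu ✓
Count: 9.

9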